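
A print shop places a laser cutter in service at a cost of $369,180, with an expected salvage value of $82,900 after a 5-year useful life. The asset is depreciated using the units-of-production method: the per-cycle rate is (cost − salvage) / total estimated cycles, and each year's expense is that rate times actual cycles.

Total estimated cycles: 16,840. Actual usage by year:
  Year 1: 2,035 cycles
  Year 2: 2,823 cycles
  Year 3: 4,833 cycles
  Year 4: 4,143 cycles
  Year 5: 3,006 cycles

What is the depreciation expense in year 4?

Depreciable base = $369,180 − $82,900 = $286,280.
Rate = $286,280 / 16,840 cycles = $17 per cycle.
Year 1: 2,035 × $17 = $34,595. Book value $334,585.
Year 2: 2,823 × $17 = $47,991. Book value $286,594.
Year 3: 4,833 × $17 = $82,161. Book value $204,433.
Year 4: 4,143 × $17 = $70,431. Book value $134,002.

$70,431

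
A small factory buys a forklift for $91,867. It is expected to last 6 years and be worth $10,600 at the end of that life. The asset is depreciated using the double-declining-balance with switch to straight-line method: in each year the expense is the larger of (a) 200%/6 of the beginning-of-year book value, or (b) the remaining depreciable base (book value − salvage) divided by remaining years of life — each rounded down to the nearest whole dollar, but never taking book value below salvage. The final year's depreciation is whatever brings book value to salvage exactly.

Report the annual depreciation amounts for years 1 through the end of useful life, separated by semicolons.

Depreciable base = $91,867 − $10,600 = $81,267.
Year 1: DB = ⌊$91,867 × 200%/6⌋ = $30,622; SL = ⌊$81,267/6⌋ = $13,544 → take DB $30,622. Book value $61,245.
Year 2: DB = ⌊$61,245 × 200%/6⌋ = $20,415; SL = ⌊$50,645/5⌋ = $10,129 → take DB $20,415. Book value $40,830.
Year 3: DB = ⌊$40,830 × 200%/6⌋ = $13,610; SL = ⌊$30,230/4⌋ = $7,557 → take DB $13,610. Book value $27,220.
Year 4: DB = ⌊$27,220 × 200%/6⌋ = $9,073; SL = ⌊$16,620/3⌋ = $5,540 → take DB $9,073. Book value $18,147.
Year 5: DB = ⌊$18,147 × 200%/6⌋ = $6,049; SL = ⌊$7,547/2⌋ = $3,773 → take DB $6,049. Book value $12,098.
Year 6 (final): $12,098 − $10,600 = $1,498. Book value $10,600.

$30,622; $20,415; $13,610; $9,073; $6,049; $1,498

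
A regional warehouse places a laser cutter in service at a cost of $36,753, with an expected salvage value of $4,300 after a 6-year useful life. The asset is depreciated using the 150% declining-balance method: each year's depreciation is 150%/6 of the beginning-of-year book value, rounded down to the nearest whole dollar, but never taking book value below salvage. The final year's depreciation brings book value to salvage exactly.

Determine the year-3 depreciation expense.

Depreciable base = $36,753 − $4,300 = $32,453.
Year 1: ⌊$36,753 × 150%/6⌋ = $9,188. Book value $27,565.
Year 2: ⌊$27,565 × 150%/6⌋ = $6,891. Book value $20,674.
Year 3: ⌊$20,674 × 150%/6⌋ = $5,168. Book value $15,506.

$5,168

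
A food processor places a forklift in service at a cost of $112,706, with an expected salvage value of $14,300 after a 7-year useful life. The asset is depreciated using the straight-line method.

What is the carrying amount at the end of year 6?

Depreciable base = $112,706 − $14,300 = $98,406.
Annual expense = $98,406 / 7 = $14,058.
End of year 1: book value $98,648.
End of year 2: book value $84,590.
End of year 3: book value $70,532.
End of year 4: book value $56,474.
End of year 5: book value $42,416.
End of year 6: book value $28,358.

$28,358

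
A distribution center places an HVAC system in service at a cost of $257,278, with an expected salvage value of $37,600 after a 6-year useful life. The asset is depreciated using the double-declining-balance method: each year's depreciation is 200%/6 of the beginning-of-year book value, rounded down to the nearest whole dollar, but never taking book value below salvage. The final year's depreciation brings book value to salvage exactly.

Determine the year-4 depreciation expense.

Depreciable base = $257,278 − $37,600 = $219,678.
Year 1: ⌊$257,278 × 200%/6⌋ = $85,759. Book value $171,519.
Year 2: ⌊$171,519 × 200%/6⌋ = $57,173. Book value $114,346.
Year 3: ⌊$114,346 × 200%/6⌋ = $38,115. Book value $76,231.
Year 4: ⌊$76,231 × 200%/6⌋ = $25,410. Book value $50,821.

$25,410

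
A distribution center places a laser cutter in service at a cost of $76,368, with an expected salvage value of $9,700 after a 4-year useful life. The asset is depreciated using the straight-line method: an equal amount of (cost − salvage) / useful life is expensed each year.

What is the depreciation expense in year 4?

Depreciable base = $76,368 − $9,700 = $66,668.
Annual expense = $66,668 / 4 = $16,667.

$16,667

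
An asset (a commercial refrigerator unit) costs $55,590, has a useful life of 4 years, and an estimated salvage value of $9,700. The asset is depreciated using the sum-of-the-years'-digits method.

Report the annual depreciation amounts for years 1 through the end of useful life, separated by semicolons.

$18,356; $13,767; $9,178; $4,589

Depreciable base = $55,590 − $9,700 = $45,890.
Sum of the years' digits = 4+3+2+1 = 10.
Year 1: $45,890 × 4/10 = $18,356. Book value $37,234.
Year 2: $45,890 × 3/10 = $13,767. Book value $23,467.
Year 3: $45,890 × 2/10 = $9,178. Book value $14,289.
Year 4: $45,890 × 1/10 = $4,589. Book value $9,700.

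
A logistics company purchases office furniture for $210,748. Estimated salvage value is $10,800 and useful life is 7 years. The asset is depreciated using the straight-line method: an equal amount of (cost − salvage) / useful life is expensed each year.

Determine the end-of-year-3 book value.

$125,056

Depreciable base = $210,748 − $10,800 = $199,948.
Annual expense = $199,948 / 7 = $28,564.
End of year 1: book value $182,184.
End of year 2: book value $153,620.
End of year 3: book value $125,056.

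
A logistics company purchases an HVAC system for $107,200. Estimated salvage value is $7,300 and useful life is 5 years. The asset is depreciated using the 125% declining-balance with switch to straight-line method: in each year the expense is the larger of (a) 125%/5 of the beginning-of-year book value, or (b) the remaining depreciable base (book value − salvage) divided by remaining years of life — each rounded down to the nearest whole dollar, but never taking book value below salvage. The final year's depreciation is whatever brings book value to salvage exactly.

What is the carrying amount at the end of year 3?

Depreciable base = $107,200 − $7,300 = $99,900.
Year 1: DB = ⌊$107,200 × 125%/5⌋ = $26,800; SL = ⌊$99,900/5⌋ = $19,980 → take DB $26,800. Book value $80,400.
Year 2: DB = ⌊$80,400 × 125%/5⌋ = $20,100; SL = ⌊$73,100/4⌋ = $18,275 → take DB $20,100. Book value $60,300.
Year 3: DB = ⌊$60,300 × 125%/5⌋ = $15,075; SL = ⌊$53,000/3⌋ = $17,666 → take SL $17,666. Book value $42,634.

$42,634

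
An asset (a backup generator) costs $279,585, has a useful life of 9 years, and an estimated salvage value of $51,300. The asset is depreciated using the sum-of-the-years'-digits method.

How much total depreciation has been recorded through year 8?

$223,212

Depreciable base = $279,585 − $51,300 = $228,285.
Sum of the years' digits = 9+8+7+6+5+4+3+2+1 = 45.
Year 1: $228,285 × 9/45 = $45,657. Book value $233,928.
Year 2: $228,285 × 8/45 = $40,584. Book value $193,344.
Year 3: $228,285 × 7/45 = $35,511. Book value $157,833.
Year 4: $228,285 × 6/45 = $30,438. Book value $127,395.
Year 5: $228,285 × 5/45 = $25,365. Book value $102,030.
Year 6: $228,285 × 4/45 = $20,292. Book value $81,738.
Year 7: $228,285 × 3/45 = $15,219. Book value $66,519.
Year 8: $228,285 × 2/45 = $10,146. Book value $56,373.
Accumulated through year 8 = $279,585 − $56,373 = $223,212.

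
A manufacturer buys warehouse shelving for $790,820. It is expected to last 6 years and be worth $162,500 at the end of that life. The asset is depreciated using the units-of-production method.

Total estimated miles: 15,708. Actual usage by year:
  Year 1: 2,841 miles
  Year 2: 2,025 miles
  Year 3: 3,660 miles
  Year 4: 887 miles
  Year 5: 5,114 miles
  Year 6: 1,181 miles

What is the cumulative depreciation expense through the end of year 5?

$581,080

Depreciable base = $790,820 − $162,500 = $628,320.
Rate = $628,320 / 15,708 miles = $40 per mile.
Year 1: 2,841 × $40 = $113,640. Book value $677,180.
Year 2: 2,025 × $40 = $81,000. Book value $596,180.
Year 3: 3,660 × $40 = $146,400. Book value $449,780.
Year 4: 887 × $40 = $35,480. Book value $414,300.
Year 5: 5,114 × $40 = $204,560. Book value $209,740.
Accumulated through year 5 = $790,820 − $209,740 = $581,080.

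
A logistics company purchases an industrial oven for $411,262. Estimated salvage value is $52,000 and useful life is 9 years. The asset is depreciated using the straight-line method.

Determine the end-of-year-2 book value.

Depreciable base = $411,262 − $52,000 = $359,262.
Annual expense = $359,262 / 9 = $39,918.
End of year 1: book value $371,344.
End of year 2: book value $331,426.

$331,426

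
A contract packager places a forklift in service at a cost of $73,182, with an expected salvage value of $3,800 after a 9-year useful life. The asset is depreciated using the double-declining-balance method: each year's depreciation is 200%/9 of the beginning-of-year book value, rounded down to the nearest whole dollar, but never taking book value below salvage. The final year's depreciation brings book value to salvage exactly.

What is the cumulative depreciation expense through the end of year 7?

$60,580

Depreciable base = $73,182 − $3,800 = $69,382.
Year 1: ⌊$73,182 × 200%/9⌋ = $16,262. Book value $56,920.
Year 2: ⌊$56,920 × 200%/9⌋ = $12,648. Book value $44,272.
Year 3: ⌊$44,272 × 200%/9⌋ = $9,838. Book value $34,434.
Year 4: ⌊$34,434 × 200%/9⌋ = $7,652. Book value $26,782.
Year 5: ⌊$26,782 × 200%/9⌋ = $5,951. Book value $20,831.
Year 6: ⌊$20,831 × 200%/9⌋ = $4,629. Book value $16,202.
Year 7: ⌊$16,202 × 200%/9⌋ = $3,600. Book value $12,602.
Accumulated through year 7 = $73,182 − $12,602 = $60,580.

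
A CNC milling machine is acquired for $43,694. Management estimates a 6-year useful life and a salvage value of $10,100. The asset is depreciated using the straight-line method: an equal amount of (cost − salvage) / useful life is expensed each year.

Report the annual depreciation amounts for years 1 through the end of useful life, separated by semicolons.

Depreciable base = $43,694 − $10,100 = $33,594.
Annual expense = $33,594 / 6 = $5,599.
End of year 1: book value $38,095.
End of year 2: book value $32,496.
End of year 3: book value $26,897.
End of year 4: book value $21,298.
End of year 5: book value $15,699.
End of year 6: book value $10,100.

$5,599; $5,599; $5,599; $5,599; $5,599; $5,599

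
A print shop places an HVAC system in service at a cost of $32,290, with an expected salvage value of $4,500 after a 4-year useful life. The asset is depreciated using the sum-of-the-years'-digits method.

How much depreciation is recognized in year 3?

Depreciable base = $32,290 − $4,500 = $27,790.
Sum of the years' digits = 4+3+2+1 = 10.
Year 1: $27,790 × 4/10 = $11,116. Book value $21,174.
Year 2: $27,790 × 3/10 = $8,337. Book value $12,837.
Year 3: $27,790 × 2/10 = $5,558. Book value $7,279.

$5,558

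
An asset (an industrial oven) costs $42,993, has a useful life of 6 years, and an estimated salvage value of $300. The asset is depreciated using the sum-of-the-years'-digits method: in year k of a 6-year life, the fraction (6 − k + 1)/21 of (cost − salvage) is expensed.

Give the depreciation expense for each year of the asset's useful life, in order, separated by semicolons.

Depreciable base = $42,993 − $300 = $42,693.
Sum of the years' digits = 6+5+4+3+2+1 = 21.
Year 1: $42,693 × 6/21 = $12,198. Book value $30,795.
Year 2: $42,693 × 5/21 = $10,165. Book value $20,630.
Year 3: $42,693 × 4/21 = $8,132. Book value $12,498.
Year 4: $42,693 × 3/21 = $6,099. Book value $6,399.
Year 5: $42,693 × 2/21 = $4,066. Book value $2,333.
Year 6: $42,693 × 1/21 = $2,033. Book value $300.

$12,198; $10,165; $8,132; $6,099; $4,066; $2,033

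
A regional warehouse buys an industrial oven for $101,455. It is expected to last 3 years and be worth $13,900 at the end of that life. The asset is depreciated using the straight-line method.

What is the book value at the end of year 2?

Depreciable base = $101,455 − $13,900 = $87,555.
Annual expense = $87,555 / 3 = $29,185.
End of year 1: book value $72,270.
End of year 2: book value $43,085.

$43,085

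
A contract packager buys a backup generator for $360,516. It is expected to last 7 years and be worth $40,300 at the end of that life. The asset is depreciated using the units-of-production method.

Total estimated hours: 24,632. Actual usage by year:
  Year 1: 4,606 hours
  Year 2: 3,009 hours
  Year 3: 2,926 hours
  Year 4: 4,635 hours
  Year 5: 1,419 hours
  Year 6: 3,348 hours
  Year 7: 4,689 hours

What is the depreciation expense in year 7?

$60,957

Depreciable base = $360,516 − $40,300 = $320,216.
Rate = $320,216 / 24,632 hours = $13 per hour.
Year 1: 4,606 × $13 = $59,878. Book value $300,638.
Year 2: 3,009 × $13 = $39,117. Book value $261,521.
Year 3: 2,926 × $13 = $38,038. Book value $223,483.
Year 4: 4,635 × $13 = $60,255. Book value $163,228.
Year 5: 1,419 × $13 = $18,447. Book value $144,781.
Year 6: 3,348 × $13 = $43,524. Book value $101,257.
Year 7: 4,689 × $13 = $60,957. Book value $40,300.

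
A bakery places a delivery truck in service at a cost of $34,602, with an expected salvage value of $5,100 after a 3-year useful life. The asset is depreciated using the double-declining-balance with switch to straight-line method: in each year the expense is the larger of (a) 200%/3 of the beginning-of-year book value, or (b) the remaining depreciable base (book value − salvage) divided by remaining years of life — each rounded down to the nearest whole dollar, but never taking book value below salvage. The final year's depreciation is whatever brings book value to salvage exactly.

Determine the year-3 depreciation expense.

$0

Depreciable base = $34,602 − $5,100 = $29,502.
Year 1: DB = ⌊$34,602 × 200%/3⌋ = $23,068; SL = ⌊$29,502/3⌋ = $9,834 → take DB $23,068. Book value $11,534.
Year 2: DB = ⌊$11,534 × 200%/3⌋ = $7,689; SL = ⌊$6,434/2⌋ = $3,217 → take DB $7,689, capped at $6,434. Book value $5,100.
Year 3 (final): $5,100 − $5,100 = $0. Book value $5,100.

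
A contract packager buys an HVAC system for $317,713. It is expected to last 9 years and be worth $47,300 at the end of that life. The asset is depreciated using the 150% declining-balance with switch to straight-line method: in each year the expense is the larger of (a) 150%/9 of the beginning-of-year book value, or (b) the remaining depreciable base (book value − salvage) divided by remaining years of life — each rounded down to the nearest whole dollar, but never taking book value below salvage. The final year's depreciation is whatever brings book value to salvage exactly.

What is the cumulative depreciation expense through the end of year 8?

Depreciable base = $317,713 − $47,300 = $270,413.
Year 1: DB = ⌊$317,713 × 150%/9⌋ = $52,952; SL = ⌊$270,413/9⌋ = $30,045 → take DB $52,952. Book value $264,761.
Year 2: DB = ⌊$264,761 × 150%/9⌋ = $44,126; SL = ⌊$217,461/8⌋ = $27,182 → take DB $44,126. Book value $220,635.
Year 3: DB = ⌊$220,635 × 150%/9⌋ = $36,772; SL = ⌊$173,335/7⌋ = $24,762 → take DB $36,772. Book value $183,863.
Year 4: DB = ⌊$183,863 × 150%/9⌋ = $30,643; SL = ⌊$136,563/6⌋ = $22,760 → take DB $30,643. Book value $153,220.
Year 5: DB = ⌊$153,220 × 150%/9⌋ = $25,536; SL = ⌊$105,920/5⌋ = $21,184 → take DB $25,536. Book value $127,684.
Year 6: DB = ⌊$127,684 × 150%/9⌋ = $21,280; SL = ⌊$80,384/4⌋ = $20,096 → take DB $21,280. Book value $106,404.
Year 7: DB = ⌊$106,404 × 150%/9⌋ = $17,734; SL = ⌊$59,104/3⌋ = $19,701 → take SL $19,701. Book value $86,703.
Year 8: DB = ⌊$86,703 × 150%/9⌋ = $14,450; SL = ⌊$39,403/2⌋ = $19,701 → take SL $19,701. Book value $67,002.
Accumulated through year 8 = $317,713 − $67,002 = $250,711.

$250,711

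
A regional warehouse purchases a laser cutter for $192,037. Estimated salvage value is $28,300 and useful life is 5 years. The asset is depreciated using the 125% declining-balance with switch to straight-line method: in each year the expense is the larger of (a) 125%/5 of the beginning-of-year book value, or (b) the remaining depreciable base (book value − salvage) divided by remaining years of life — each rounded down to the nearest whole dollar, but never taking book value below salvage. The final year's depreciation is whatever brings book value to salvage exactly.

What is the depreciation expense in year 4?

$26,358

Depreciable base = $192,037 − $28,300 = $163,737.
Year 1: DB = ⌊$192,037 × 125%/5⌋ = $48,009; SL = ⌊$163,737/5⌋ = $32,747 → take DB $48,009. Book value $144,028.
Year 2: DB = ⌊$144,028 × 125%/5⌋ = $36,007; SL = ⌊$115,728/4⌋ = $28,932 → take DB $36,007. Book value $108,021.
Year 3: DB = ⌊$108,021 × 125%/5⌋ = $27,005; SL = ⌊$79,721/3⌋ = $26,573 → take DB $27,005. Book value $81,016.
Year 4: DB = ⌊$81,016 × 125%/5⌋ = $20,254; SL = ⌊$52,716/2⌋ = $26,358 → take SL $26,358. Book value $54,658.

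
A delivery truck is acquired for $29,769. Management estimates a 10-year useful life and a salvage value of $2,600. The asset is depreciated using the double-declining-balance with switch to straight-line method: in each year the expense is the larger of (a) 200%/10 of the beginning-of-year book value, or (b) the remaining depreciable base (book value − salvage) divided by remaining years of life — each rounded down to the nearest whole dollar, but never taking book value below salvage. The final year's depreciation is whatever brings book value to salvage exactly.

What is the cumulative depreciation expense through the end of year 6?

Depreciable base = $29,769 − $2,600 = $27,169.
Year 1: DB = ⌊$29,769 × 200%/10⌋ = $5,953; SL = ⌊$27,169/10⌋ = $2,716 → take DB $5,953. Book value $23,816.
Year 2: DB = ⌊$23,816 × 200%/10⌋ = $4,763; SL = ⌊$21,216/9⌋ = $2,357 → take DB $4,763. Book value $19,053.
Year 3: DB = ⌊$19,053 × 200%/10⌋ = $3,810; SL = ⌊$16,453/8⌋ = $2,056 → take DB $3,810. Book value $15,243.
Year 4: DB = ⌊$15,243 × 200%/10⌋ = $3,048; SL = ⌊$12,643/7⌋ = $1,806 → take DB $3,048. Book value $12,195.
Year 5: DB = ⌊$12,195 × 200%/10⌋ = $2,439; SL = ⌊$9,595/6⌋ = $1,599 → take DB $2,439. Book value $9,756.
Year 6: DB = ⌊$9,756 × 200%/10⌋ = $1,951; SL = ⌊$7,156/5⌋ = $1,431 → take DB $1,951. Book value $7,805.
Accumulated through year 6 = $29,769 − $7,805 = $21,964.

$21,964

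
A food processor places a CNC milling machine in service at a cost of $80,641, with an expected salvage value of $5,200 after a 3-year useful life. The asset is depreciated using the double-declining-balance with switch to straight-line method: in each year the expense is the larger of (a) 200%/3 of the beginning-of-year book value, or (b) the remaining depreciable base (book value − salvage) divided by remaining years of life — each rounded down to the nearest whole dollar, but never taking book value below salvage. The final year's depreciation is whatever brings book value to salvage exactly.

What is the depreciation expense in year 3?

Depreciable base = $80,641 − $5,200 = $75,441.
Year 1: DB = ⌊$80,641 × 200%/3⌋ = $53,760; SL = ⌊$75,441/3⌋ = $25,147 → take DB $53,760. Book value $26,881.
Year 2: DB = ⌊$26,881 × 200%/3⌋ = $17,920; SL = ⌊$21,681/2⌋ = $10,840 → take DB $17,920. Book value $8,961.
Year 3 (final): $8,961 − $5,200 = $3,761. Book value $5,200.

$3,761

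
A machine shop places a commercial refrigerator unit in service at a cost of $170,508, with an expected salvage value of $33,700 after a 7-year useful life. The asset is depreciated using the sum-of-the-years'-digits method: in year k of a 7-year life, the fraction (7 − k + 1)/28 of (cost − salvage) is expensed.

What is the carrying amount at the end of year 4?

$63,016

Depreciable base = $170,508 − $33,700 = $136,808.
Sum of the years' digits = 7+6+5+4+3+2+1 = 28.
Year 1: $136,808 × 7/28 = $34,202. Book value $136,306.
Year 2: $136,808 × 6/28 = $29,316. Book value $106,990.
Year 3: $136,808 × 5/28 = $24,430. Book value $82,560.
Year 4: $136,808 × 4/28 = $19,544. Book value $63,016.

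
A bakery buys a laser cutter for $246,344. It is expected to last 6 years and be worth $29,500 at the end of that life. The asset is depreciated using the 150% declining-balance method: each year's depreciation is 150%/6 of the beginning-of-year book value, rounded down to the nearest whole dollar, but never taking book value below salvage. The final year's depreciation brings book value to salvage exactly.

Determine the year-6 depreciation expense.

$28,960

Depreciable base = $246,344 − $29,500 = $216,844.
Year 1: ⌊$246,344 × 150%/6⌋ = $61,586. Book value $184,758.
Year 2: ⌊$184,758 × 150%/6⌋ = $46,189. Book value $138,569.
Year 3: ⌊$138,569 × 150%/6⌋ = $34,642. Book value $103,927.
Year 4: ⌊$103,927 × 150%/6⌋ = $25,981. Book value $77,946.
Year 5: ⌊$77,946 × 150%/6⌋ = $19,486. Book value $58,460.
Year 6 (final): $58,460 − $29,500 = $28,960. Book value $29,500.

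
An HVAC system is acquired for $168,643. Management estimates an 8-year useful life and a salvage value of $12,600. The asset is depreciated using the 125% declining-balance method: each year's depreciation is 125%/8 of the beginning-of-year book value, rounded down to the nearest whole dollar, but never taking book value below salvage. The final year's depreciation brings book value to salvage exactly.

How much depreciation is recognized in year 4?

Depreciable base = $168,643 − $12,600 = $156,043.
Year 1: ⌊$168,643 × 125%/8⌋ = $26,350. Book value $142,293.
Year 2: ⌊$142,293 × 125%/8⌋ = $22,233. Book value $120,060.
Year 3: ⌊$120,060 × 125%/8⌋ = $18,759. Book value $101,301.
Year 4: ⌊$101,301 × 125%/8⌋ = $15,828. Book value $85,473.

$15,828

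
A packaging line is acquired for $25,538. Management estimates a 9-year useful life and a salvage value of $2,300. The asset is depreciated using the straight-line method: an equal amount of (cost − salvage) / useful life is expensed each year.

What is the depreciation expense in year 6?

Depreciable base = $25,538 − $2,300 = $23,238.
Annual expense = $23,238 / 9 = $2,582.

$2,582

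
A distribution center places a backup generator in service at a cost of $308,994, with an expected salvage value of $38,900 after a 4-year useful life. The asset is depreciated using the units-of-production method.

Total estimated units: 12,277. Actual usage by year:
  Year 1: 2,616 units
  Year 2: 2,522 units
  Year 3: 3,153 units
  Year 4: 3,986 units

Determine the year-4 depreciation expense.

$87,692

Depreciable base = $308,994 − $38,900 = $270,094.
Rate = $270,094 / 12,277 units = $22 per unit.
Year 1: 2,616 × $22 = $57,552. Book value $251,442.
Year 2: 2,522 × $22 = $55,484. Book value $195,958.
Year 3: 3,153 × $22 = $69,366. Book value $126,592.
Year 4: 3,986 × $22 = $87,692. Book value $38,900.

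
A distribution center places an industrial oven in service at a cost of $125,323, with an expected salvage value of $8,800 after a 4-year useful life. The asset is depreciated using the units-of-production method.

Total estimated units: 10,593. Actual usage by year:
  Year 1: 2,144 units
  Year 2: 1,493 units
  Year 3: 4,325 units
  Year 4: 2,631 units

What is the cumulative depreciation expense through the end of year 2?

$40,007

Depreciable base = $125,323 − $8,800 = $116,523.
Rate = $116,523 / 10,593 units = $11 per unit.
Year 1: 2,144 × $11 = $23,584. Book value $101,739.
Year 2: 1,493 × $11 = $16,423. Book value $85,316.
Accumulated through year 2 = $125,323 − $85,316 = $40,007.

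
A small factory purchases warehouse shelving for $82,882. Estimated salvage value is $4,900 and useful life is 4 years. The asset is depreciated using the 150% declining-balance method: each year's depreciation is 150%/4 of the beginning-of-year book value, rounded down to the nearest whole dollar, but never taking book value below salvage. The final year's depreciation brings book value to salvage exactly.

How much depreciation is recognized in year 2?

Depreciable base = $82,882 − $4,900 = $77,982.
Year 1: ⌊$82,882 × 150%/4⌋ = $31,080. Book value $51,802.
Year 2: ⌊$51,802 × 150%/4⌋ = $19,425. Book value $32,377.

$19,425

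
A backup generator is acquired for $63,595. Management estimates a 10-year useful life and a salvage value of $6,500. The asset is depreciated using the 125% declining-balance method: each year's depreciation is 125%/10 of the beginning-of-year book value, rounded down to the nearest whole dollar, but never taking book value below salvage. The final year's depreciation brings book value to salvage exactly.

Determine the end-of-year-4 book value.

$37,280

Depreciable base = $63,595 − $6,500 = $57,095.
Year 1: ⌊$63,595 × 125%/10⌋ = $7,949. Book value $55,646.
Year 2: ⌊$55,646 × 125%/10⌋ = $6,955. Book value $48,691.
Year 3: ⌊$48,691 × 125%/10⌋ = $6,086. Book value $42,605.
Year 4: ⌊$42,605 × 125%/10⌋ = $5,325. Book value $37,280.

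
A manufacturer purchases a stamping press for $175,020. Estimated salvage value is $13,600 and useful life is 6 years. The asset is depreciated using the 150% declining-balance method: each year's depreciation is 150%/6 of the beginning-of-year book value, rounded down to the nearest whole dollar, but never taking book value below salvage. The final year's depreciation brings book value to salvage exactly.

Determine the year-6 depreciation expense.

Depreciable base = $175,020 − $13,600 = $161,420.
Year 1: ⌊$175,020 × 150%/6⌋ = $43,755. Book value $131,265.
Year 2: ⌊$131,265 × 150%/6⌋ = $32,816. Book value $98,449.
Year 3: ⌊$98,449 × 150%/6⌋ = $24,612. Book value $73,837.
Year 4: ⌊$73,837 × 150%/6⌋ = $18,459. Book value $55,378.
Year 5: ⌊$55,378 × 150%/6⌋ = $13,844. Book value $41,534.
Year 6 (final): $41,534 − $13,600 = $27,934. Book value $13,600.

$27,934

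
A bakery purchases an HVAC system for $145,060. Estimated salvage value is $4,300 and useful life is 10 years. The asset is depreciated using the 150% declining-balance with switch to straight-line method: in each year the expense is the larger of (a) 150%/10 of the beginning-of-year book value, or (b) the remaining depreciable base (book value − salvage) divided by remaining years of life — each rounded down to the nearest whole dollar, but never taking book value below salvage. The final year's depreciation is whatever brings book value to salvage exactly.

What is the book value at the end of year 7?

$40,012

Depreciable base = $145,060 − $4,300 = $140,760.
Year 1: DB = ⌊$145,060 × 150%/10⌋ = $21,759; SL = ⌊$140,760/10⌋ = $14,076 → take DB $21,759. Book value $123,301.
Year 2: DB = ⌊$123,301 × 150%/10⌋ = $18,495; SL = ⌊$119,001/9⌋ = $13,222 → take DB $18,495. Book value $104,806.
Year 3: DB = ⌊$104,806 × 150%/10⌋ = $15,720; SL = ⌊$100,506/8⌋ = $12,563 → take DB $15,720. Book value $89,086.
Year 4: DB = ⌊$89,086 × 150%/10⌋ = $13,362; SL = ⌊$84,786/7⌋ = $12,112 → take DB $13,362. Book value $75,724.
Year 5: DB = ⌊$75,724 × 150%/10⌋ = $11,358; SL = ⌊$71,424/6⌋ = $11,904 → take SL $11,904. Book value $63,820.
Year 6: DB = ⌊$63,820 × 150%/10⌋ = $9,573; SL = ⌊$59,520/5⌋ = $11,904 → take SL $11,904. Book value $51,916.
Year 7: DB = ⌊$51,916 × 150%/10⌋ = $7,787; SL = ⌊$47,616/4⌋ = $11,904 → take SL $11,904. Book value $40,012.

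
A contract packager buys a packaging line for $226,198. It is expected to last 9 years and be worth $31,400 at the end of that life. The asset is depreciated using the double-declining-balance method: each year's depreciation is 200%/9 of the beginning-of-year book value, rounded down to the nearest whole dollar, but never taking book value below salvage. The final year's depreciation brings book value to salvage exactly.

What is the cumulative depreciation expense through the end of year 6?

$176,122

Depreciable base = $226,198 − $31,400 = $194,798.
Year 1: ⌊$226,198 × 200%/9⌋ = $50,266. Book value $175,932.
Year 2: ⌊$175,932 × 200%/9⌋ = $39,096. Book value $136,836.
Year 3: ⌊$136,836 × 200%/9⌋ = $30,408. Book value $106,428.
Year 4: ⌊$106,428 × 200%/9⌋ = $23,650. Book value $82,778.
Year 5: ⌊$82,778 × 200%/9⌋ = $18,395. Book value $64,383.
Year 6: ⌊$64,383 × 200%/9⌋ = $14,307. Book value $50,076.
Accumulated through year 6 = $226,198 − $50,076 = $176,122.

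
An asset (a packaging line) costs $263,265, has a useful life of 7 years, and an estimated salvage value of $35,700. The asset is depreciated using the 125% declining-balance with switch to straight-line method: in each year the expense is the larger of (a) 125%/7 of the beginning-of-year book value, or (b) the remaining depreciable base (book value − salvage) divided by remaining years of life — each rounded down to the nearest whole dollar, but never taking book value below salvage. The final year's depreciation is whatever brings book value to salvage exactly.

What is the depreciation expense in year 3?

Depreciable base = $263,265 − $35,700 = $227,565.
Year 1: DB = ⌊$263,265 × 125%/7⌋ = $47,011; SL = ⌊$227,565/7⌋ = $32,509 → take DB $47,011. Book value $216,254.
Year 2: DB = ⌊$216,254 × 125%/7⌋ = $38,616; SL = ⌊$180,554/6⌋ = $30,092 → take DB $38,616. Book value $177,638.
Year 3: DB = ⌊$177,638 × 125%/7⌋ = $31,721; SL = ⌊$141,938/5⌋ = $28,387 → take DB $31,721. Book value $145,917.

$31,721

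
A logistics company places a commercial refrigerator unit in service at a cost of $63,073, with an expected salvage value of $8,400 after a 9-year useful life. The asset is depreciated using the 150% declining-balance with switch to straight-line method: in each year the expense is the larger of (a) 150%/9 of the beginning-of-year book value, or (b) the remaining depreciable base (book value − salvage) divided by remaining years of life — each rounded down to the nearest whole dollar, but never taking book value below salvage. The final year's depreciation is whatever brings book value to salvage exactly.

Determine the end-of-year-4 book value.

Depreciable base = $63,073 − $8,400 = $54,673.
Year 1: DB = ⌊$63,073 × 150%/9⌋ = $10,512; SL = ⌊$54,673/9⌋ = $6,074 → take DB $10,512. Book value $52,561.
Year 2: DB = ⌊$52,561 × 150%/9⌋ = $8,760; SL = ⌊$44,161/8⌋ = $5,520 → take DB $8,760. Book value $43,801.
Year 3: DB = ⌊$43,801 × 150%/9⌋ = $7,300; SL = ⌊$35,401/7⌋ = $5,057 → take DB $7,300. Book value $36,501.
Year 4: DB = ⌊$36,501 × 150%/9⌋ = $6,083; SL = ⌊$28,101/6⌋ = $4,683 → take DB $6,083. Book value $30,418.

$30,418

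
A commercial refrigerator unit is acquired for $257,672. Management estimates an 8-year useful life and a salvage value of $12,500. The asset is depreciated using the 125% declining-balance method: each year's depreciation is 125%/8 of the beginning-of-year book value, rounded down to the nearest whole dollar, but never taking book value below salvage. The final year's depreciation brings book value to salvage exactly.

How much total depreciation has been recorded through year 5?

$147,482

Depreciable base = $257,672 − $12,500 = $245,172.
Year 1: ⌊$257,672 × 125%/8⌋ = $40,261. Book value $217,411.
Year 2: ⌊$217,411 × 125%/8⌋ = $33,970. Book value $183,441.
Year 3: ⌊$183,441 × 125%/8⌋ = $28,662. Book value $154,779.
Year 4: ⌊$154,779 × 125%/8⌋ = $24,184. Book value $130,595.
Year 5: ⌊$130,595 × 125%/8⌋ = $20,405. Book value $110,190.
Accumulated through year 5 = $257,672 − $110,190 = $147,482.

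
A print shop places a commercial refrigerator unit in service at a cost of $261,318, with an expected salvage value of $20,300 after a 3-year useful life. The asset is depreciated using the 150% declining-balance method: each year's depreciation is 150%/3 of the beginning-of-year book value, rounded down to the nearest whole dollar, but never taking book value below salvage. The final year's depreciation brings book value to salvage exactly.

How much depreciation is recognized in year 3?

$45,030

Depreciable base = $261,318 − $20,300 = $241,018.
Year 1: ⌊$261,318 × 150%/3⌋ = $130,659. Book value $130,659.
Year 2: ⌊$130,659 × 150%/3⌋ = $65,329. Book value $65,330.
Year 3 (final): $65,330 − $20,300 = $45,030. Book value $20,300.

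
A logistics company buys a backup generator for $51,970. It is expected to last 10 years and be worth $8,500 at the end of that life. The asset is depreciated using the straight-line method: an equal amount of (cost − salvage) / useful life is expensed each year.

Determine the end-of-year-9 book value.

$12,847

Depreciable base = $51,970 − $8,500 = $43,470.
Annual expense = $43,470 / 10 = $4,347.
End of year 1: book value $47,623.
End of year 2: book value $43,276.
End of year 3: book value $38,929.
End of year 4: book value $34,582.
End of year 5: book value $30,235.
End of year 6: book value $25,888.
End of year 7: book value $21,541.
End of year 8: book value $17,194.
End of year 9: book value $12,847.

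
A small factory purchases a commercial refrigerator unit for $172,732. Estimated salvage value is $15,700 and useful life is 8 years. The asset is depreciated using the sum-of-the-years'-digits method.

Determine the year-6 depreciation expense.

$13,086

Depreciable base = $172,732 − $15,700 = $157,032.
Sum of the years' digits = 8+7+6+5+4+3+2+1 = 36.
Year 1: $157,032 × 8/36 = $34,896. Book value $137,836.
Year 2: $157,032 × 7/36 = $30,534. Book value $107,302.
Year 3: $157,032 × 6/36 = $26,172. Book value $81,130.
Year 4: $157,032 × 5/36 = $21,810. Book value $59,320.
Year 5: $157,032 × 4/36 = $17,448. Book value $41,872.
Year 6: $157,032 × 3/36 = $13,086. Book value $28,786.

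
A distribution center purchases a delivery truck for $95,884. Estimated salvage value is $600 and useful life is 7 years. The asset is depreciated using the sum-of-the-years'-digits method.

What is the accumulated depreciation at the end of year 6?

$91,881

Depreciable base = $95,884 − $600 = $95,284.
Sum of the years' digits = 7+6+5+4+3+2+1 = 28.
Year 1: $95,284 × 7/28 = $23,821. Book value $72,063.
Year 2: $95,284 × 6/28 = $20,418. Book value $51,645.
Year 3: $95,284 × 5/28 = $17,015. Book value $34,630.
Year 4: $95,284 × 4/28 = $13,612. Book value $21,018.
Year 5: $95,284 × 3/28 = $10,209. Book value $10,809.
Year 6: $95,284 × 2/28 = $6,806. Book value $4,003.
Accumulated through year 6 = $95,884 − $4,003 = $91,881.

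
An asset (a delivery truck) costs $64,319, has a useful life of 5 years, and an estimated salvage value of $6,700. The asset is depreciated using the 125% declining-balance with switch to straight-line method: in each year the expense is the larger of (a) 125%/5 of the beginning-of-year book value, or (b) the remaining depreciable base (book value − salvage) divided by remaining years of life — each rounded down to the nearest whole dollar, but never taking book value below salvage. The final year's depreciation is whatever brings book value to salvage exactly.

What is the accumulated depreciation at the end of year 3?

$37,965

Depreciable base = $64,319 − $6,700 = $57,619.
Year 1: DB = ⌊$64,319 × 125%/5⌋ = $16,079; SL = ⌊$57,619/5⌋ = $11,523 → take DB $16,079. Book value $48,240.
Year 2: DB = ⌊$48,240 × 125%/5⌋ = $12,060; SL = ⌊$41,540/4⌋ = $10,385 → take DB $12,060. Book value $36,180.
Year 3: DB = ⌊$36,180 × 125%/5⌋ = $9,045; SL = ⌊$29,480/3⌋ = $9,826 → take SL $9,826. Book value $26,354.
Accumulated through year 3 = $64,319 − $26,354 = $37,965.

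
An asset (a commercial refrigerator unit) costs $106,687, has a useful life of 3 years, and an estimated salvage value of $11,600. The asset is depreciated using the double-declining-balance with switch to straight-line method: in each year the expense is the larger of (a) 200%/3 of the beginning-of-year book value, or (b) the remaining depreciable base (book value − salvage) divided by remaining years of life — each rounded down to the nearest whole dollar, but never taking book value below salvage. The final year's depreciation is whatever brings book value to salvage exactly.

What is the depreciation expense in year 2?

$23,708

Depreciable base = $106,687 − $11,600 = $95,087.
Year 1: DB = ⌊$106,687 × 200%/3⌋ = $71,124; SL = ⌊$95,087/3⌋ = $31,695 → take DB $71,124. Book value $35,563.
Year 2: DB = ⌊$35,563 × 200%/3⌋ = $23,708; SL = ⌊$23,963/2⌋ = $11,981 → take DB $23,708. Book value $11,855.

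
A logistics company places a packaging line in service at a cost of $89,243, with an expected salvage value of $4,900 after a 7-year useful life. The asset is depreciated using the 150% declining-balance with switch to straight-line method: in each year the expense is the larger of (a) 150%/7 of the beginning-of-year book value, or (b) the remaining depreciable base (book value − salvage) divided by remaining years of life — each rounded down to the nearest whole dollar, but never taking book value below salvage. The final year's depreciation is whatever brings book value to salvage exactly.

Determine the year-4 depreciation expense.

Depreciable base = $89,243 − $4,900 = $84,343.
Year 1: DB = ⌊$89,243 × 150%/7⌋ = $19,123; SL = ⌊$84,343/7⌋ = $12,049 → take DB $19,123. Book value $70,120.
Year 2: DB = ⌊$70,120 × 150%/7⌋ = $15,025; SL = ⌊$65,220/6⌋ = $10,870 → take DB $15,025. Book value $55,095.
Year 3: DB = ⌊$55,095 × 150%/7⌋ = $11,806; SL = ⌊$50,195/5⌋ = $10,039 → take DB $11,806. Book value $43,289.
Year 4: DB = ⌊$43,289 × 150%/7⌋ = $9,276; SL = ⌊$38,389/4⌋ = $9,597 → take SL $9,597. Book value $33,692.

$9,597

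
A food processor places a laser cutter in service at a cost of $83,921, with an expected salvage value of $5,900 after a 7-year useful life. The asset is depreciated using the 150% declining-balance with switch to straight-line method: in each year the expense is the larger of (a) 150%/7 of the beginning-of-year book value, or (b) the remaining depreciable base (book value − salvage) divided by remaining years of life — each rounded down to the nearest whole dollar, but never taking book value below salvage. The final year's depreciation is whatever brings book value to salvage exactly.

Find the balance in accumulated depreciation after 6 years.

Depreciable base = $83,921 − $5,900 = $78,021.
Year 1: DB = ⌊$83,921 × 150%/7⌋ = $17,983; SL = ⌊$78,021/7⌋ = $11,145 → take DB $17,983. Book value $65,938.
Year 2: DB = ⌊$65,938 × 150%/7⌋ = $14,129; SL = ⌊$60,038/6⌋ = $10,006 → take DB $14,129. Book value $51,809.
Year 3: DB = ⌊$51,809 × 150%/7⌋ = $11,101; SL = ⌊$45,909/5⌋ = $9,181 → take DB $11,101. Book value $40,708.
Year 4: DB = ⌊$40,708 × 150%/7⌋ = $8,723; SL = ⌊$34,808/4⌋ = $8,702 → take DB $8,723. Book value $31,985.
Year 5: DB = ⌊$31,985 × 150%/7⌋ = $6,853; SL = ⌊$26,085/3⌋ = $8,695 → take SL $8,695. Book value $23,290.
Year 6: DB = ⌊$23,290 × 150%/7⌋ = $4,990; SL = ⌊$17,390/2⌋ = $8,695 → take SL $8,695. Book value $14,595.
Accumulated through year 6 = $83,921 − $14,595 = $69,326.

$69,326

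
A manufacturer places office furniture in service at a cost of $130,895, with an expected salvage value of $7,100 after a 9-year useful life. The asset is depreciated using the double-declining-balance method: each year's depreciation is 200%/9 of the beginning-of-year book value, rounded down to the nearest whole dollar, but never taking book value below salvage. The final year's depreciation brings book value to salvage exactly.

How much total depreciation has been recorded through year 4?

$82,993

Depreciable base = $130,895 − $7,100 = $123,795.
Year 1: ⌊$130,895 × 200%/9⌋ = $29,087. Book value $101,808.
Year 2: ⌊$101,808 × 200%/9⌋ = $22,624. Book value $79,184.
Year 3: ⌊$79,184 × 200%/9⌋ = $17,596. Book value $61,588.
Year 4: ⌊$61,588 × 200%/9⌋ = $13,686. Book value $47,902.
Accumulated through year 4 = $130,895 − $47,902 = $82,993.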